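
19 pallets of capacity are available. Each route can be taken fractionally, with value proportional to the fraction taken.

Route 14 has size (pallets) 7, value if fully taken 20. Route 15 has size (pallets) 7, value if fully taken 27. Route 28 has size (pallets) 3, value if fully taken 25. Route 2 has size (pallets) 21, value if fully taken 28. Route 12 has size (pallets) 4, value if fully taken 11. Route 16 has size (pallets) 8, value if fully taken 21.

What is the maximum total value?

77.5

Sort by value density: Route 28 25/3≈8.33, Route 15 27/7≈3.86, Route 14 20/7≈2.86, Route 12 11/4≈2.75, Route 16 21/8≈2.62, Route 2 28/21≈1.33.
All 3 pallets of Route 28 fit (value 25) ; 16 remain.
Route 15: take in full, 7 pallets for value 27 ; 9 left.
Take all of Route 14 (7 pallets, value 20) ; 2 pallets left.
Only 2 pallets remain; take 2/4 of Route 12 for value 11×2/4 = 5.5.
Total value = 77.5.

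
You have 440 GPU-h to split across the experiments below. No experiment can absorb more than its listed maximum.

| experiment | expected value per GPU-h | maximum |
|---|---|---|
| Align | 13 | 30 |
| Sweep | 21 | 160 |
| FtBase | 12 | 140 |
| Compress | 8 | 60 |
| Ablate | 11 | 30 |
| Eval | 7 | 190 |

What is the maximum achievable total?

Rank by expected value per GPU-h: Sweep 21 > Align 13 > FtBase 12 > Ablate 11 > Compress 8 > Eval 7.
Sweep: +160 to 160 (cap) → 280 left.
Align: +30 to 30 (cap) → 250 left.
FtBase: +140 to 140 (cap) → 110 left.
Ablate: +30 to 30 (cap) → 80 left.
Give Compress 60 to hit its cap of 60 → 20 left.
Eval: +20 (room for 190) → 20. Pool exhausted.
Total = 13×30 + 21×160 + 12×140 + 8×60 + 11×30 + 7×20 = 6380.

6380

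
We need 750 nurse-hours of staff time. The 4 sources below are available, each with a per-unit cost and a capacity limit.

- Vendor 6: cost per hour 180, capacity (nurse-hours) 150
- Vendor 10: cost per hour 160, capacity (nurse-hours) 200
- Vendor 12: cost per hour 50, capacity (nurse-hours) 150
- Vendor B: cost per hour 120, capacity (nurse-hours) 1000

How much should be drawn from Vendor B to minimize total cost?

600

Fill from the cheapest source first.
Vendor 12 (50): use full 150 — 600 nurse-hours to go.
Vendor B at 120: take 600 of its 1000 — requirement met.
Vendor 10, Vendor 6: unused.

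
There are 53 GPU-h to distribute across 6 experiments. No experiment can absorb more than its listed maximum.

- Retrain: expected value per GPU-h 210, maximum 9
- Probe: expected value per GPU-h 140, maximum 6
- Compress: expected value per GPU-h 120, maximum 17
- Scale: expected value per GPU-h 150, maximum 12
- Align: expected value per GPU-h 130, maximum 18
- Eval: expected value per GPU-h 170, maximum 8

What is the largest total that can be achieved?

8230

Rank by expected value per GPU-h: Retrain 210 > Eval 170 > Scale 150 > Probe 140 > Align 130 > Compress 120.
Give Retrain 9 to hit its cap of 9 → 44 left.
Eval: +8 to 8 (cap) → 36 left.
Scale takes 12 to reach its cap of 12 → 24 left.
Probe takes 6 to reach its cap of 6 → 18 left.
Align takes 18 to reach its cap of 18 → 0 left.
Total = 210×9 + 140×6 + 150×12 + 130×18 + 170×8 = 8230.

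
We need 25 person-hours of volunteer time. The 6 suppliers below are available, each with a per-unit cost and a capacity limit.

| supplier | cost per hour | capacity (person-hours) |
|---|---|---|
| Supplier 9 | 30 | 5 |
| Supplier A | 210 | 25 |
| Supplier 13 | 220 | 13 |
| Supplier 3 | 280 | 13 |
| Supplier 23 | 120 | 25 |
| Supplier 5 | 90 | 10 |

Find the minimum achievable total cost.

Fill from the cheapest supplier first.
Take 5 from Supplier 9 at 30 — need 20 more.
Supplier 5 at 90: take all 10 person-hours — 10 still needed.
Take 10 from Supplier 23 at 120 to finish.
Supplier A, Supplier 13, Supplier 3: unused.
Cost = 5×30 + 10×90 + 10×120 = 2250.

2250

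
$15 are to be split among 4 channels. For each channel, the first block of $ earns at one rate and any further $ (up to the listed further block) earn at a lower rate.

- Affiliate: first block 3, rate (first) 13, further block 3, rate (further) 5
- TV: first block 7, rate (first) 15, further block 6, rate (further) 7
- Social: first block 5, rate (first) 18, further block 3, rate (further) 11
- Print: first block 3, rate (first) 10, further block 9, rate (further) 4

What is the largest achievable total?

Rank every tier by rate: Social/T1 18 > TV/T1 15 > Affiliate/T1 13 > Social/T2 11 > Print/T1 10 > TV/T2 7 > Affiliate/T2 5 > Print/T2 4.
Fill Social T1 block (5 at 18) — 10 left.
Fill TV T1 block (7 at 15) — 3 left.
Fill Affiliate T1 block (3 at 13) — 0 left.
Total = 18×5 + 15×7 + 13×3 = 234.

234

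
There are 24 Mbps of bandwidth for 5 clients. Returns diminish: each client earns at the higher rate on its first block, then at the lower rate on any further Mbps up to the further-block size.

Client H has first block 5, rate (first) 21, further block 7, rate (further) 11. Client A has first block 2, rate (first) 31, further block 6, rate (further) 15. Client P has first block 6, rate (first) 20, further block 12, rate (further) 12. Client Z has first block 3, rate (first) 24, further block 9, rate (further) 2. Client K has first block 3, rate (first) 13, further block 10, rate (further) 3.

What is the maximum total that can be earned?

Treat each block as its own option and order by rate: Client A/tier1 31 > Client Z/tier1 24 > Client H/tier1 21 > Client P/tier1 20 > Client A/tier2 15 > Client K/tier1 13 > Client P/tier2 12 > Client H/tier2 11 > Client K/tier2 3 > Client Z/tier2 2.
Client A/tier1 (31): +2 — 22 left.
Client Z/tier1 (24): +3 — 19 left.
Client H/tier1 (21): +5 — 14 left.
Client P tier1 at 20: fill all 6 — 8 left.
Client A tier2 at 15: fill all 6 — 2 left.
Client K/tier1: +2 of 3 at 13; pool empty.
Total = 31×2 + 24×3 + 21×5 + 20×6 + 15×6 + 13×2 = 475.

475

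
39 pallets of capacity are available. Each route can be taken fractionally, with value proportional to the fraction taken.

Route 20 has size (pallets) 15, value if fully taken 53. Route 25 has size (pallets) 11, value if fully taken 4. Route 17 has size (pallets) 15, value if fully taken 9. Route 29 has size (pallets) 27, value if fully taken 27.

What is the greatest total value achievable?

77

Sort by value density: Route 20 53/15≈3.53, Route 29 27/27≈1, Route 17 9/15≈0.6, Route 25 4/11≈0.364.
Route 20: take in full, 15 pallets for value 53 ; 24 left.
24 pallets left: a 24/27 share of Route 29 gives 27×24/27 = 24.
Total value = 77.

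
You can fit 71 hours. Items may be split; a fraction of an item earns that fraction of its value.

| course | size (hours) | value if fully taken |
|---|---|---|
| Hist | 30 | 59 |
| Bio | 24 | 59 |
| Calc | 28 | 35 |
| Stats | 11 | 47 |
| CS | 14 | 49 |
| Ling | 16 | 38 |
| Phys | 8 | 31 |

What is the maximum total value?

Sort by value density: Stats 47/11≈4.27, Phys 31/8≈3.88, CS 49/14≈3.5, Bio 59/24≈2.46, Ling 38/16≈2.38, Hist 59/30≈1.97, Calc 35/28≈1.25.
All 11 hours of Stats fit (value 47) — 60 remain.
All 8 hours of Phys fit (value 31) — 52 remain.
Take all of CS (14 hours, value 49) — 38 hours left.
Bio: take in full, 24 hours for value 59 — 14 left.
Only 14 hours remain; take 14/16 of Ling for value 38×14/16 = 33.25.
Total value = 219.25.

219.25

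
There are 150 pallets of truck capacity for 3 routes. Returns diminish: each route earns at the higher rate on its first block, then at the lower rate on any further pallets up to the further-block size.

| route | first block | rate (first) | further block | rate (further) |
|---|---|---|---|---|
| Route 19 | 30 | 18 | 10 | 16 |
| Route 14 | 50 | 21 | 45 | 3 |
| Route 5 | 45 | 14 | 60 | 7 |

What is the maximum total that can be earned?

Treat each block as its own option and order by rate: Route 14/first 21 > Route 19/first 18 > Route 19/second 16 > Route 5/first 14 > Route 5/second 7 > Route 14/second 3.
Route 14 first at 21: fill all 50 ; 100 left.
Route 19 first at 18: fill all 30 ; 70 left.
Route 19/second (16): +10 ; 60 left.
Route 5 first at 14: fill all 45 ; 15 left.
15 remain; put them into Route 5 second at 7.
Total = 21×50 + 18×30 + 16×10 + 14×45 + 7×15 = 2485.

2485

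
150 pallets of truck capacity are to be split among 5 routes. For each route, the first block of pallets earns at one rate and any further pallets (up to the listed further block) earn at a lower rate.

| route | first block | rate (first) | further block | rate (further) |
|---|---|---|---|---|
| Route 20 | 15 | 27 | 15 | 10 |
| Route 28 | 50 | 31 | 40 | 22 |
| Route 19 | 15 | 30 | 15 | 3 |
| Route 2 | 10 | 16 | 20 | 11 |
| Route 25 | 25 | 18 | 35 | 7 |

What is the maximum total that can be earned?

3815

Rank every tier by rate: Route 28/first 31 > Route 19/first 30 > Route 20/first 27 > Route 28/second 22 > Route 25/first 18 > Route 2/first 16 > Route 2/second 11 > Route 20/second 10 > Route 25/second 7 > Route 19/second 3.
Fill Route 28 first block (50 at 31) → 100 left.
Fill Route 19 first block (15 at 30) → 85 left.
Route 20/first (27): +15 → 70 left.
Fill Route 28 second block (40 at 22) → 30 left.
Route 25/first (18): +25 → 5 left.
Route 2 first at 16: only 5 left, fill 5.
Total = 31×50 + 30×15 + 27×15 + 22×40 + 18×25 + 16×5 = 3815.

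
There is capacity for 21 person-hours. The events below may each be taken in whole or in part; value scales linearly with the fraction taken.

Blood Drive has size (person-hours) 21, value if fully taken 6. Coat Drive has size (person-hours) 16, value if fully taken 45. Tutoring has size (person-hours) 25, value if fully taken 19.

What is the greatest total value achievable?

48.8

Rank by value-to-size ratio: Coat Drive 45/16≈2.81, Tutoring 19/25≈0.76, Blood Drive 6/21≈0.286.
Coat Drive: take in full, 16 person-hours for value 45 → 5 left.
5 person-hours left: a 5/25 share of Tutoring gives 19×5/25 = 3.8.
Total value = 48.8.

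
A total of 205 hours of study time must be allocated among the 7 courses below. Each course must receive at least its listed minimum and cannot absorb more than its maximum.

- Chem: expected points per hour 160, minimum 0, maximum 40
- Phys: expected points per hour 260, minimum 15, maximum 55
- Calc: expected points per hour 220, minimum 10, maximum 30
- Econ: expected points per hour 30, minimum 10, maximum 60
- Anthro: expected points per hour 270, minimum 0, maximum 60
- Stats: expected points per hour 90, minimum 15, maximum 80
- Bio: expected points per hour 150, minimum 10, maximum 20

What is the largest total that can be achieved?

Meeting every minimum uses 0+15+10+10+0+15+10 = 60 hours, leaving 145.
Rank by expected points per hour: Anthro 270 > Phys 260 > Calc 220 > Chem 160 > Bio 150 > Stats 90 > Econ 30.
Give Anthro 60 more to hit its cap of 60 ; 85 left.
Give Phys 40 more to hit its cap of 55 ; 45 left.
Calc takes 20 more to reach its cap of 30 ; 25 left.
Only 25 left; Chem takes them to reach 25.
Total = 160×25 + 260×55 + 220×30 + 30×10 + 270×60 + 90×15 + 150×10 = 44250.

44250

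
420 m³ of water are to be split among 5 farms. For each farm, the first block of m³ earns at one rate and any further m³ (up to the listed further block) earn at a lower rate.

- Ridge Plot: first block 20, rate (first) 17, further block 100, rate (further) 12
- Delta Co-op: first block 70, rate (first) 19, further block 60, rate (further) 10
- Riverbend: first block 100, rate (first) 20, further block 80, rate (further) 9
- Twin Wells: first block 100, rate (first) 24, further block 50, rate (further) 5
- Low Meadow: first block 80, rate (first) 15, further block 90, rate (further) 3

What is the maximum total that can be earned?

7870

Rank every tier by rate: Twin Wells/first 24 > Riverbend/first 20 > Delta Co-op/first 19 > Ridge Plot/first 17 > Low Meadow/first 15 > Ridge Plot/second 12 > Delta Co-op/second 10 > Riverbend/second 9 > Twin Wells/second 5 > Low Meadow/second 3.
Twin Wells first at 24: fill all 100 → 320 left.
Riverbend/first (20): +100 → 220 left.
Delta Co-op first at 19: fill all 70 → 150 left.
Fill Ridge Plot first block (20 at 17) → 130 left.
Low Meadow/first (15): +80 → 50 left.
Ridge Plot second at 12: only 50 left, fill 50.
Total = 24×100 + 20×100 + 19×70 + 17×20 + 15×80 + 12×50 = 7870.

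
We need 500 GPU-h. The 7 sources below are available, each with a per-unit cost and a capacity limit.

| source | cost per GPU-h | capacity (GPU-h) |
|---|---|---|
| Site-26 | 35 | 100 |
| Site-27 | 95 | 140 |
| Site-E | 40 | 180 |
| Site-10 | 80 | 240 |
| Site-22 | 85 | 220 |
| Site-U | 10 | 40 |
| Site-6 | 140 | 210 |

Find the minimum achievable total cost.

Cheapest first:
Take 40 from Site-U at 10 — need 460 more.
Site-26 (35): use full 100 — 360 GPU-h to go.
Site-E (40): use full 180 — 180 GPU-h to go.
Take 180 from Site-10 at 80 to finish.
Site-22, Site-27, Site-6: unused.
Cost = 40×10 + 100×35 + 180×40 + 180×80 = 25500.

25500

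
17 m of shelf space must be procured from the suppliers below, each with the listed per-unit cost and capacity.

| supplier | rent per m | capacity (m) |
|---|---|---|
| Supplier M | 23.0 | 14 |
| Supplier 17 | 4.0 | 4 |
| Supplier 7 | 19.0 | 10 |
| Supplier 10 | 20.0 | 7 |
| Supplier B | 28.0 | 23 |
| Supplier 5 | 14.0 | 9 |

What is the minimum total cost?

218

Use suppliers in increasing cost order.
Supplier 17 at 4.0: take all 4 m → 13 still needed.
Take 9 from Supplier 5 at 14.0 → need 4 more.
Take 4 from Supplier 7 at 19.0 to finish.
Supplier 10, Supplier M, Supplier B: unused.
Cost = 4×4.0 + 9×14.0 + 4×19.0 = 218.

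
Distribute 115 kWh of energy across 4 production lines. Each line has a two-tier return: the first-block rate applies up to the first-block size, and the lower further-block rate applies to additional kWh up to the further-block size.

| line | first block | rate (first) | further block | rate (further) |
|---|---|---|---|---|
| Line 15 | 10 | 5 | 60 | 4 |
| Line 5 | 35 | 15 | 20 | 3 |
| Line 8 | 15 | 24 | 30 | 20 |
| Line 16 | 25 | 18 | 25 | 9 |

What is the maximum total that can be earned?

2025

Rank every tier by rate: Line 8/first 24 > Line 8/second 20 > Line 16/first 18 > Line 5/first 15 > Line 16/second 9 > Line 15/first 5 > Line 15/second 4 > Line 5/second 3.
Line 8/first (24): +15 → 100 left.
Line 8 second at 20: fill all 30 → 70 left.
Fill Line 16 first block (25 at 18) → 45 left.
Line 5 first at 15: fill all 35 → 10 left.
10 remain; put them into Line 16 second at 9.
Total = 24×15 + 20×30 + 18×25 + 15×35 + 9×10 = 2025.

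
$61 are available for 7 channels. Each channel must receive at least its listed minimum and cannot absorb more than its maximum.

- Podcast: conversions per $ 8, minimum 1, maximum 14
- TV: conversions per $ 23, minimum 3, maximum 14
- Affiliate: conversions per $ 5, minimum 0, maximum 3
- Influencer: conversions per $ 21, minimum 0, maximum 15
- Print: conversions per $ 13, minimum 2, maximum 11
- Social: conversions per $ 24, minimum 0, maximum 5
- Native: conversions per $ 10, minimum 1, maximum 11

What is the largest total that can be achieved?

Meeting every minimum uses 1+3+0+0+2+0+1 = 7 $, leaving 54.
Rank by conversions per $: Social 24 > TV 23 > Influencer 21 > Print 13 > Native 10 > Podcast 8 > Affiliate 5.
Social takes 5 more to reach its cap of 5 — 49 left.
TV: +11 to 14 (cap) — 38 left.
Influencer: +15 to 15 (cap) — 23 left.
Give Print 9 more to hit its cap of 11 — 14 left.
Give Native 10 more to hit its cap of 11 — 4 left.
Only 4 left; Podcast takes them to reach 5.
Total = 8×5 + 23×14 + 21×15 + 13×11 + 24×5 + 10×11 = 1050.

1050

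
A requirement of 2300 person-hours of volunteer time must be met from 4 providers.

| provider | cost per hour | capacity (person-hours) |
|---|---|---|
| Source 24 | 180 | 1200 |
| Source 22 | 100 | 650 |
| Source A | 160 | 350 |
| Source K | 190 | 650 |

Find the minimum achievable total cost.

356000

Cheapest first:
Source 22 at 100: take all 650 person-hours — 1650 still needed.
Source A at 160: take all 350 person-hours — 1300 still needed.
Source 24 (180): use full 1200 — 100 person-hours to go.
Take 100 from Source K at 190 to finish.
Cost = 650×100 + 350×160 + 1200×180 + 100×190 = 356000.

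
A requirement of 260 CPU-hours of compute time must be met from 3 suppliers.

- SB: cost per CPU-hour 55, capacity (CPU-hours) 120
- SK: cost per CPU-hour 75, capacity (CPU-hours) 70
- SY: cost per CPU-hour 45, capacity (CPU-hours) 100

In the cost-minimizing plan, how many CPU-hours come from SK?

40

Cheapest first:
SY at 45: take all 100 CPU-hours — 160 still needed.
SB at 55: take all 120 CPU-hours — 40 still needed.
SK (75): take the remaining 40 — done.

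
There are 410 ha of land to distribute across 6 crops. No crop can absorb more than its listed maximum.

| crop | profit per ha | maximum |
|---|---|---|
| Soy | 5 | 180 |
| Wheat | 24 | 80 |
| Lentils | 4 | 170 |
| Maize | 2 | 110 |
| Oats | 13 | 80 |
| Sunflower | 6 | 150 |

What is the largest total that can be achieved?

Rank by profit per ha: Wheat 24 > Oats 13 > Sunflower 6 > Soy 5 > Lentils 4 > Maize 2.
Wheat takes 80 to reach its cap of 80 — 330 left.
Oats takes 80 to reach its cap of 80 — 250 left.
Give Sunflower 150 to hit its cap of 150 — 100 left.
Only 100 left; Soy takes them to reach 100.
Total = 5×100 + 24×80 + 13×80 + 6×150 = 4360.

4360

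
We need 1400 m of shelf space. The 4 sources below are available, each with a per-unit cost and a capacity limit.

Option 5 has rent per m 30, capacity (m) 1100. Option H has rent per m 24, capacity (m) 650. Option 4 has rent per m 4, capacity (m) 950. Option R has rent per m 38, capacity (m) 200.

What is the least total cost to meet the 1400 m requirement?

14600

Cheapest first:
Take 950 from Option 4 at 4 ; need 450 more.
Option H (24): take the remaining 450 ; done.
Option 5, Option R: unused.
Cost = 950×4 + 450×24 = 14600.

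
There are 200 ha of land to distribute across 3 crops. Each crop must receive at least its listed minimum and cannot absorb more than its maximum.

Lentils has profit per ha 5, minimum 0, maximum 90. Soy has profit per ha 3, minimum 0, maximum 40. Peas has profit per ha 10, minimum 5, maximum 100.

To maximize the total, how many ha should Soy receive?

10

Meeting every minimum uses 0+0+5 = 5 ha, leaving 195.
Highest profit per ha first: Peas 10 > Lentils 5 > Soy 3.
Peas takes 95 more to reach its cap of 100 ; 100 left.
Give Lentils 90 more to hit its cap of 90 ; 10 left.
Soy has room for 40 more but only 10 remain, so it gets 10.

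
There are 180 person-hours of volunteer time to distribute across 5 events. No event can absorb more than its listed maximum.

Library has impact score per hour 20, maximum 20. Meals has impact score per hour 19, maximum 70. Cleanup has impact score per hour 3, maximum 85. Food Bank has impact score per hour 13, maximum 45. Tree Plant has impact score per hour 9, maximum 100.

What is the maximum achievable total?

Order the events by impact score per hour: Library 20 > Meals 19 > Food Bank 13 > Tree Plant 9 > Cleanup 3.
Library takes 20 to reach its cap of 20 ; 160 left.
Meals: +70 to 70 (cap) ; 90 left.
Food Bank takes 45 to reach its cap of 45 ; 45 left.
Tree Plant has room for 100 but only 45 remain, so it gets 45.
Total = 20×20 + 19×70 + 13×45 + 9×45 = 2720.

2720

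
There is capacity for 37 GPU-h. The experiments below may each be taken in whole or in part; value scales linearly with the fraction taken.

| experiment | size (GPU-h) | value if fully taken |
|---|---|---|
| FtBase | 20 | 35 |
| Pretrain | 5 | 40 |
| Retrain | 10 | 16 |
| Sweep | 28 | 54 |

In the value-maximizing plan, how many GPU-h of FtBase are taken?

4

Best value per unit of size first: Pretrain 40/5≈8, Sweep 54/28≈1.93, FtBase 35/20≈1.75, Retrain 16/10≈1.6.
Pretrain: take in full, 5 GPU-h for value 40 — 32 left.
Take all of Sweep (28 GPU-h, value 54) — 4 GPU-h left.
Fill the last 4 GPU-h with part of FtBase: 4/20 of it earns 7.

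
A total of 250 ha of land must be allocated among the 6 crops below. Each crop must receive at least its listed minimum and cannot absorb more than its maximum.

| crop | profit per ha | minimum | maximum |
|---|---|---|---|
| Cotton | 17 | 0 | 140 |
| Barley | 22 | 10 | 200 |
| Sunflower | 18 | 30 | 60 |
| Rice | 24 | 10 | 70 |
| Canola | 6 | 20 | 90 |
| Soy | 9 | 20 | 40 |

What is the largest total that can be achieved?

4940

Meeting every minimum uses 0+10+30+10+20+20 = 90 ha, leaving 160.
Order the crops by profit per ha: Rice 24 > Barley 22 > Sunflower 18 > Cotton 17 > Soy 9 > Canola 6.
Give Rice 60 more to hit its cap of 70 → 100 left.
Barley has room for 190 more but only 100 remain, so it gets 110.
Total = 22×110 + 18×30 + 24×70 + 6×20 + 9×20 = 4940.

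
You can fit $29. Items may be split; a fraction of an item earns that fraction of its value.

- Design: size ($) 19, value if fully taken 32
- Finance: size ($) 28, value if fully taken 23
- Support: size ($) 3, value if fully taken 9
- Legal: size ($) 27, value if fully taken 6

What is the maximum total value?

Sort by value density: Support 9/3≈3, Design 32/19≈1.68, Finance 23/28≈0.821, Legal 6/27≈0.222.
Take all of Support (3 $, value 9) ; 26 $ left.
Take all of Design (19 $, value 32) ; 7 $ left.
Fill the last 7 $ with part of Finance: 7/28 of it earns 5.75.
Total value = 46.75.

46.75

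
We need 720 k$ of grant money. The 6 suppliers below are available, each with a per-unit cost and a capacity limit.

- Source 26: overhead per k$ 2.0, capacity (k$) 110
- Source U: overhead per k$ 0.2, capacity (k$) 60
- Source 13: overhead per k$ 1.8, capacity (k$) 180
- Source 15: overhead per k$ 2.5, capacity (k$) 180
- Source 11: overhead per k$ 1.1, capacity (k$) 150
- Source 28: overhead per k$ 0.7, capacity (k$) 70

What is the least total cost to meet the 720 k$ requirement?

1145

Fill from the cheapest supplier first.
Source U at 0.2: take all 60 k$ → 660 still needed.
Source 28 at 0.7: take all 70 k$ → 590 still needed.
Source 11 (1.1): use full 150 → 440 k$ to go.
Source 13 at 1.8: take all 180 k$ → 260 still needed.
Source 26 (2.0): use full 110 → 150 k$ to go.
Source 15 at 2.5: take 150 of its 180 → requirement met.
Cost = 60×0.2 + 70×0.7 + 150×1.1 + 180×1.8 + 110×2.0 + 150×2.5 = 1145.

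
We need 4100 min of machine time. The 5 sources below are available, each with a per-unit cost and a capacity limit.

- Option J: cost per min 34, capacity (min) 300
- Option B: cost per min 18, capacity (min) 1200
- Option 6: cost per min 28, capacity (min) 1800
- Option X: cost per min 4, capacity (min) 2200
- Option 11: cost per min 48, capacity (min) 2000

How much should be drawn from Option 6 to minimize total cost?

Use sources in increasing cost order.
Option X at 4: take all 2200 min — 1900 still needed.
Option B at 18: take all 1200 min — 700 still needed.
Option 6 (28): take the remaining 700 — done.
Option J, Option 11: unused.

700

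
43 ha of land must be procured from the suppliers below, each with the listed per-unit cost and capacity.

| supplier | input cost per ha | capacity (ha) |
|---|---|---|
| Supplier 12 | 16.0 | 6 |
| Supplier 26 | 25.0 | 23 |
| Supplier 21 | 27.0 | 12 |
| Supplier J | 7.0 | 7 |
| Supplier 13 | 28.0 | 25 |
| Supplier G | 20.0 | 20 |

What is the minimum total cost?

795

Fill from the cheapest supplier first.
Supplier J at 7.0: take all 7 ha → 36 still needed.
Take 6 from Supplier 12 at 16.0 → need 30 more.
Supplier G at 20.0: take all 20 ha → 10 still needed.
Supplier 26 at 25.0: take 10 of its 23 → requirement met.
Supplier 21, Supplier 13: unused.
Cost = 7×7.0 + 6×16.0 + 20×20.0 + 10×25.0 = 795.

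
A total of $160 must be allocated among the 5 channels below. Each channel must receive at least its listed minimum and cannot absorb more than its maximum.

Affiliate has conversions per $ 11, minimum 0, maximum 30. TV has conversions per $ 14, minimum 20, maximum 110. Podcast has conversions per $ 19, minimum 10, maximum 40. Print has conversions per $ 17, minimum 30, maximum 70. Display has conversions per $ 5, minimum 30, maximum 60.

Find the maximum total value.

Meeting every minimum uses 0+20+10+30+30 = 90 $, leaving 70.
Highest conversions per $ first: Podcast 19 > Print 17 > TV 14 > Affiliate 11 > Display 5.
Give Podcast 30 more to hit its cap of 40 — 40 left.
Give Print 40 more to hit its cap of 70 — 0 left.
Total = 14×20 + 19×40 + 17×70 + 5×30 = 2380.

2380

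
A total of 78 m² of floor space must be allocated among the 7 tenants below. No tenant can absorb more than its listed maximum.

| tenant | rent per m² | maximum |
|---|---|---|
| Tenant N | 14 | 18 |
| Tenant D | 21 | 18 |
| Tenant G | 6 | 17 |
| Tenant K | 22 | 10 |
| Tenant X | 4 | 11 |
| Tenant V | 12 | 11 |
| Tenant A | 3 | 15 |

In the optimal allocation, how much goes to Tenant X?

Highest rent per m² first: Tenant K 22 > Tenant D 21 > Tenant N 14 > Tenant V 12 > Tenant G 6 > Tenant X 4 > Tenant A 3.
Tenant K: +10 to 10 (cap) — 68 left.
Tenant D: +18 to 18 (cap) — 50 left.
Tenant N: +18 to 18 (cap) — 32 left.
Give Tenant V 11 to hit its cap of 11 — 21 left.
Tenant G takes 17 to reach its cap of 17 — 4 left.
Tenant X has room for 11 but only 4 remain, so it gets 4.

4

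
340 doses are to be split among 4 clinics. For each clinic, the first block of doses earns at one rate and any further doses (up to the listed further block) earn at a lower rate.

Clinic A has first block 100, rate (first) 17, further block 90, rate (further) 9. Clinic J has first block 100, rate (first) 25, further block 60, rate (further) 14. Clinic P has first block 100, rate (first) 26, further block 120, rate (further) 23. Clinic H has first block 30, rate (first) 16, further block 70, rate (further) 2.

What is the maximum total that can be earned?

Treat each block as its own option and order by rate: Clinic P/tier1 26 > Clinic J/tier1 25 > Clinic P/tier2 23 > Clinic A/tier1 17 > Clinic H/tier1 16 > Clinic J/tier2 14 > Clinic A/tier2 9 > Clinic H/tier2 2.
Fill Clinic P tier1 block (100 at 26) → 240 left.
Fill Clinic J tier1 block (100 at 25) → 140 left.
Clinic P tier2 at 23: fill all 120 → 20 left.
Clinic A tier1 at 17: only 20 left, fill 20.
Total = 26×100 + 25×100 + 23×120 + 17×20 = 8200.

8200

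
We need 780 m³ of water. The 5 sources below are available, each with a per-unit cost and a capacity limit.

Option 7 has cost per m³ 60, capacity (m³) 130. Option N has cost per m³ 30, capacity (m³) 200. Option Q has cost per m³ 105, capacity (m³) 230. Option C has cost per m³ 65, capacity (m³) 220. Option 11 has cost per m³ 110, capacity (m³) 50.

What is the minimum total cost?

Cheapest first:
Option N (30): use full 200 → 580 m³ to go.
Option 7 at 60: take all 130 m³ → 450 still needed.
Take 220 from Option C at 65 → need 230 more.
Option Q at 105: take all 230 m³ → 0 still needed.
Option 11: unused.
Cost = 200×30 + 130×60 + 220×65 + 230×105 = 52250.

52250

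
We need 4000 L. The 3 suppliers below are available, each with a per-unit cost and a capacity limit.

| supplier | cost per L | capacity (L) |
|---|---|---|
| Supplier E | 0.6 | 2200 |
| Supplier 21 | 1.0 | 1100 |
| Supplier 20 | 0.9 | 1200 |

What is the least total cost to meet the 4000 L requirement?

3000

Use suppliers in increasing cost order.
Supplier E at 0.6: take all 2200 L — 1800 still needed.
Supplier 20 (0.9): use full 1200 — 600 L to go.
Supplier 21 at 1.0: take 600 of its 1100 — requirement met.
Cost = 2200×0.6 + 1200×0.9 + 600×1.0 = 3000.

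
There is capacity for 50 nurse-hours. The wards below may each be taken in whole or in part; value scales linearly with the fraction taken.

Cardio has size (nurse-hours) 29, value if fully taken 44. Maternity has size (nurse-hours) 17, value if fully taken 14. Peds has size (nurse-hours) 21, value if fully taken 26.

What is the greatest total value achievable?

70

Sort by value density: Cardio 44/29≈1.52, Peds 26/21≈1.24, Maternity 14/17≈0.824.
All 29 nurse-hours of Cardio fit (value 44) — 21 remain.
All 21 nurse-hours of Peds fit (value 26) — 0 remain.
Total value = 70.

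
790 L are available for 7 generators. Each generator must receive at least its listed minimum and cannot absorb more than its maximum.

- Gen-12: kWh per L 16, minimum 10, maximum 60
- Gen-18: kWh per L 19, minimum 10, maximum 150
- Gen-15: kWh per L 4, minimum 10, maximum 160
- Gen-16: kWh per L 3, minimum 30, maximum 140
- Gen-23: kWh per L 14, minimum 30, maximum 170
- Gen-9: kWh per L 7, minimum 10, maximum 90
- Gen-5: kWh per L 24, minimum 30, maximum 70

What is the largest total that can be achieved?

9410

Meeting every minimum uses 10+10+10+30+30+10+30 = 130 L, leaving 660.
Highest kWh per L first: Gen-5 24 > Gen-18 19 > Gen-12 16 > Gen-23 14 > Gen-9 7 > Gen-15 4 > Gen-16 3.
Give Gen-5 40 more to hit its cap of 70 ; 620 left.
Give Gen-18 140 more to hit its cap of 150 ; 480 left.
Gen-12 takes 50 more to reach its cap of 60 ; 430 left.
Gen-23 takes 140 more to reach its cap of 170 ; 290 left.
Gen-9 takes 80 more to reach its cap of 90 ; 210 left.
Gen-15 takes 150 more to reach its cap of 160 ; 60 left.
Only 60 left; Gen-16 takes them to reach 90.
Total = 16×60 + 19×150 + 4×160 + 3×90 + 14×170 + 7×90 + 24×70 = 9410.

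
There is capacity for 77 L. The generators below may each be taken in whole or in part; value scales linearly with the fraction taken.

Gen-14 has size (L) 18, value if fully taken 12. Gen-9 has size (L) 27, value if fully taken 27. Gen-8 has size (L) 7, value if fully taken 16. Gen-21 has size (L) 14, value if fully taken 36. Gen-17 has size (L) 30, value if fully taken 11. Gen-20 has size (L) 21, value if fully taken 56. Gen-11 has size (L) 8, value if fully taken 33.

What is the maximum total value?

Best value per unit of size first: Gen-11 33/8≈4.12, Gen-20 56/21≈2.67, Gen-21 36/14≈2.57, Gen-8 16/7≈2.29, Gen-9 27/27≈1, Gen-14 12/18≈0.667, Gen-17 11/30≈0.367.
Take all of Gen-11 (8 L, value 33) → 69 L left.
Take all of Gen-20 (21 L, value 56) → 48 L left.
Take all of Gen-21 (14 L, value 36) → 34 L left.
Take all of Gen-8 (7 L, value 16) → 27 L left.
All 27 L of Gen-9 fit (value 27) → 0 remain.
Total value = 168.

168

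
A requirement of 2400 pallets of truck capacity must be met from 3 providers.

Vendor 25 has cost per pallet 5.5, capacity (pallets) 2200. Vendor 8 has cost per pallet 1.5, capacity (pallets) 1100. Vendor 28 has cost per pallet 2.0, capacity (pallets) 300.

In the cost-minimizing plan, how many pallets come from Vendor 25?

1000

Cheapest first:
Take 1100 from Vendor 8 at 1.5 — need 1300 more.
Vendor 28 at 2.0: take all 300 pallets — 1000 still needed.
Vendor 25 (5.5): take the remaining 1000 — done.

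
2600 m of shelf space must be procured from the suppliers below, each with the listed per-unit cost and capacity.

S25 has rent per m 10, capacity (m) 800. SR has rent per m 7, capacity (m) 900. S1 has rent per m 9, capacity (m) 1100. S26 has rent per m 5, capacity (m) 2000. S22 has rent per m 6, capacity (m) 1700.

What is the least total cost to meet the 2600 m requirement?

Cheapest first:
S26 (5): use full 2000 — 600 m to go.
S22 at 6: take 600 of its 1700 — requirement met.
SR, S1, S25: unused.
Cost = 2000×5 + 600×6 = 13600.

13600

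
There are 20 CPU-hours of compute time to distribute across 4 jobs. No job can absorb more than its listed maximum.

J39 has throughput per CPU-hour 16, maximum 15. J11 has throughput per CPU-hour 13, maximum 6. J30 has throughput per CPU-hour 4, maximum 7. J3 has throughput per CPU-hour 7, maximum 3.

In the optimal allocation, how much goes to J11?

5

Rank by throughput per CPU-hour: J39 16 > J11 13 > J3 7 > J30 4.
J39 takes 15 to reach its cap of 15 — 5 left.
J11: +5 (room for 6) → 5. Pool exhausted.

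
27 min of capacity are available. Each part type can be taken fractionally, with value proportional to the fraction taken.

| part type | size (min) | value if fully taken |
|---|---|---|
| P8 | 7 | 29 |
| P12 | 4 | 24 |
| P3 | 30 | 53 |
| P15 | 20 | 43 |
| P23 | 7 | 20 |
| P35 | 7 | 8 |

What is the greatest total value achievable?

Sort by value density: P12 24/4≈6, P8 29/7≈4.14, P23 20/7≈2.86, P15 43/20≈2.15, P3 53/30≈1.77, P35 8/7≈1.14.
P12: take in full, 4 min for value 24 — 23 left.
Take all of P8 (7 min, value 29) — 16 min left.
P23: take in full, 7 min for value 20 — 9 left.
Fill the last 9 min with part of P15: 9/20 of it earns 19.35.
Total value = 92.35.

92.35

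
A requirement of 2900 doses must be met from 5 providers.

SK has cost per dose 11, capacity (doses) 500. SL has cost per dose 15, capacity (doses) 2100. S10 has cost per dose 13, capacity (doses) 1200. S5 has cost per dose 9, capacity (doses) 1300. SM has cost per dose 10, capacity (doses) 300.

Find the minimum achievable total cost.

30600

Fill from the cheapest provider first.
S5 (9): use full 1300 ; 1600 doses to go.
SM (10): use full 300 ; 1300 doses to go.
SK at 11: take all 500 doses ; 800 still needed.
S10 (13): take the remaining 800 ; done.
SL: unused.
Cost = 1300×9 + 300×10 + 500×11 + 800×13 = 30600.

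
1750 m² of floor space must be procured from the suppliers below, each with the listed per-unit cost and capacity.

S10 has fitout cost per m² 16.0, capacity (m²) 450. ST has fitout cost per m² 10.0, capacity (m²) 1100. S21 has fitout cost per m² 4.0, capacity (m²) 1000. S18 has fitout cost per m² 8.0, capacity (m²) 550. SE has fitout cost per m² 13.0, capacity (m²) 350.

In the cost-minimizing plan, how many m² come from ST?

200

Cheapest first:
S21 at 4.0: take all 1000 m² → 750 still needed.
S18 at 8.0: take all 550 m² → 200 still needed.
ST at 10.0: take 200 of its 1100 → requirement met.
SE, S10: unused.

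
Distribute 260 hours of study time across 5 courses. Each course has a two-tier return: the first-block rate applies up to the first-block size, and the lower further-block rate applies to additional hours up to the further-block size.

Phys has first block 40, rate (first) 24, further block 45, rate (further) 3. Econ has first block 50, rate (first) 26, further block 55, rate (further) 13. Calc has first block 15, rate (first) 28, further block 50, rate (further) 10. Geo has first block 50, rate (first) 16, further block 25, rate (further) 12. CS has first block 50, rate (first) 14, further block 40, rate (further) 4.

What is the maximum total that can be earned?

Treat each block as its own option and order by rate: Calc/T1 28 > Econ/T1 26 > Phys/T1 24 > Geo/T1 16 > CS/T1 14 > Econ/T2 13 > Geo/T2 12 > Calc/T2 10 > CS/T2 4 > Phys/T2 3.
Calc/T1 (28): +15 → 245 left.
Fill Econ T1 block (50 at 26) → 195 left.
Phys T1 at 24: fill all 40 → 155 left.
Geo T1 at 16: fill all 50 → 105 left.
Fill CS T1 block (50 at 14) → 55 left.
Fill Econ T2 block (55 at 13) → 0 left.
Total = 28×15 + 26×50 + 24×40 + 16×50 + 14×50 + 13×55 = 4895.

4895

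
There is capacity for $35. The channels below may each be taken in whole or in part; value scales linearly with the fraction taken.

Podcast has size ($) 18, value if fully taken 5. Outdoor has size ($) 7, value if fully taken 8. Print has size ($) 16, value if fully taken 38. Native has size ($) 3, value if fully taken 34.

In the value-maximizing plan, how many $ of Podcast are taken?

Rank by value-to-size ratio: Native 34/3≈11.3, Print 38/16≈2.38, Outdoor 8/7≈1.14, Podcast 5/18≈0.278.
Native: take in full, 3 $ for value 34 ; 32 left.
Print: take in full, 16 $ for value 38 ; 16 left.
All 7 $ of Outdoor fit (value 8) ; 9 remain.
Only 9 $ remain; take 9/18 of Podcast for value 5×9/18 = 2.5.

9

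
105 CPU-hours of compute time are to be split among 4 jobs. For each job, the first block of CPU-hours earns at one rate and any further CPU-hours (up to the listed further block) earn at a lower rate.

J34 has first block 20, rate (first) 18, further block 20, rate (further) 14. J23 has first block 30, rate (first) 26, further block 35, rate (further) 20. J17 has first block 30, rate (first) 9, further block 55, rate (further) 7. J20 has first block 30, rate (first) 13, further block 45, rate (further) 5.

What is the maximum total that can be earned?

Order all 8 blocks by rate: J23/tier1 26 > J23/tier2 20 > J34/tier1 18 > J34/tier2 14 > J20/tier1 13 > J17/tier1 9 > J17/tier2 7 > J20/tier2 5.
J23/tier1 (26): +30 — 75 left.
J23/tier2 (20): +35 — 40 left.
J34/tier1 (18): +20 — 20 left.
J34/tier2 (14): +20 — 0 left.
Total = 26×30 + 20×35 + 18×20 + 14×20 = 2120.

2120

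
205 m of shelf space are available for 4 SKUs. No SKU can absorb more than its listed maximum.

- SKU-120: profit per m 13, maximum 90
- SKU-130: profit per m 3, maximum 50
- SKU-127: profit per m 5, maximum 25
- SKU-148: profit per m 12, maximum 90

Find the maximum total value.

2375

Order the SKUs by profit per m: SKU-120 13 > SKU-148 12 > SKU-127 5 > SKU-130 3.
Give SKU-120 90 to hit its cap of 90 — 115 left.
SKU-148 takes 90 to reach its cap of 90 — 25 left.
SKU-127: +25 to 25 (cap) — 0 left.
Total = 13×90 + 5×25 + 12×90 = 2375.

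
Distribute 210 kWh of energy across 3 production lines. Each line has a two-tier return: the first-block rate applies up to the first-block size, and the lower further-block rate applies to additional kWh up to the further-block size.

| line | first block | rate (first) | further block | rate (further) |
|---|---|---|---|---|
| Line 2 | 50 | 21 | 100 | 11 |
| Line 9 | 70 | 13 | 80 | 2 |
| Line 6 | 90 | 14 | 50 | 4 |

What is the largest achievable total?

3220

Treat each block as its own option and order by rate: Line 2/T1 21 > Line 6/T1 14 > Line 9/T1 13 > Line 2/T2 11 > Line 6/T2 4 > Line 9/T2 2.
Line 2 T1 at 21: fill all 50 ; 160 left.
Line 6 T1 at 14: fill all 90 ; 70 left.
Line 9/T1 (13): +70 ; 0 left.
Total = 21×50 + 14×90 + 13×70 = 3220.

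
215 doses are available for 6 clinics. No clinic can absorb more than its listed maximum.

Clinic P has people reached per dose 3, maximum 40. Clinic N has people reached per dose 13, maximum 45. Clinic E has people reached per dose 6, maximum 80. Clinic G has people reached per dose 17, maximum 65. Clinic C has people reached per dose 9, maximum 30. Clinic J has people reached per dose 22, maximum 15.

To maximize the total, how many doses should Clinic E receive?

60

Highest people reached per dose first: Clinic J 22 > Clinic G 17 > Clinic N 13 > Clinic C 9 > Clinic E 6 > Clinic P 3.
Clinic J takes 15 to reach its cap of 15 — 200 left.
Give Clinic G 65 to hit its cap of 65 — 135 left.
Give Clinic N 45 to hit its cap of 45 — 90 left.
Clinic C takes 30 to reach its cap of 30 — 60 left.
Clinic E has room for 80 but only 60 remain, so it gets 60.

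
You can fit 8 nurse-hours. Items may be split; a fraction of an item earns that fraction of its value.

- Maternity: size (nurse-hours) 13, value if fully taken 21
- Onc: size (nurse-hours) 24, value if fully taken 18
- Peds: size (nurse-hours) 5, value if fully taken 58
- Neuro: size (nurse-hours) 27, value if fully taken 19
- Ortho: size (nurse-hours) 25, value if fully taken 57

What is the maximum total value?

Sort by value density: Peds 58/5≈11.6, Ortho 57/25≈2.28, Maternity 21/13≈1.62, Onc 18/24≈0.75, Neuro 19/27≈0.704.
Peds: take in full, 5 nurse-hours for value 58 ; 3 left.
Fill the last 3 nurse-hours with part of Ortho: 3/25 of it earns 6.84.
Total value = 64.84.

64.84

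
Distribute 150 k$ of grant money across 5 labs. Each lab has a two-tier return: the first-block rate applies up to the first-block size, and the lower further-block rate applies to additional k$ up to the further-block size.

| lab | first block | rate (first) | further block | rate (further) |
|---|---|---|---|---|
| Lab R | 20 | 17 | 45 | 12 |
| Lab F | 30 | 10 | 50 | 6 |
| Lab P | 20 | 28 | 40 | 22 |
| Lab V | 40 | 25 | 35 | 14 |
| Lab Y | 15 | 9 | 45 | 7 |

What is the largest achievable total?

Rank every tier by rate: Lab P/tier1 28 > Lab V/tier1 25 > Lab P/tier2 22 > Lab R/tier1 17 > Lab V/tier2 14 > Lab R/tier2 12 > Lab F/tier1 10 > Lab Y/tier1 9 > Lab Y/tier2 7 > Lab F/tier2 6.
Fill Lab P tier1 block (20 at 28) — 130 left.
Lab V/tier1 (25): +40 — 90 left.
Fill Lab P tier2 block (40 at 22) — 50 left.
Lab R/tier1 (17): +20 — 30 left.
Lab V/tier2: +30 of 35 at 14; pool empty.
Total = 28×20 + 25×40 + 22×40 + 17×20 + 14×30 = 3200.

3200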